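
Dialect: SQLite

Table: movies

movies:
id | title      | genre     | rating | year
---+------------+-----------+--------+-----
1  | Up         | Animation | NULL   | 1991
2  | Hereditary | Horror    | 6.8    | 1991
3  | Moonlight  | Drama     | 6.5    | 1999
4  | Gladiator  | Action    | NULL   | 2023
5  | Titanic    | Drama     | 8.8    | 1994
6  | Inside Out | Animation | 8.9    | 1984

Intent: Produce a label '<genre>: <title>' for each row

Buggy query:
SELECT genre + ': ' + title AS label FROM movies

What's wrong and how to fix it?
Bug: SQLite uses || for string concatenation; + coerces text to numbers (yielding 0)

Fix: Use the || operator for string concatenation

Corrected query:
SELECT genre || ': ' || title AS label FROM movies

Result:
label                
---------------------
Animation: Up        
Horror: Hereditary   
Drama: Moonlight     
Action: Gladiator    
Drama: Titanic       
Animation: Inside Out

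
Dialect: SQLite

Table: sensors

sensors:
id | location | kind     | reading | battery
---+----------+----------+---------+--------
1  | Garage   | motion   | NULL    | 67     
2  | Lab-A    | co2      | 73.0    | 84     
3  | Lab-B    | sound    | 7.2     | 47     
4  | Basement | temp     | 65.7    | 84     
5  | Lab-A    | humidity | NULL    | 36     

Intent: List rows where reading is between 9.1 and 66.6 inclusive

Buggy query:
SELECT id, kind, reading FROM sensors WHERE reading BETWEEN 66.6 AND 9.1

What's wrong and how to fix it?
Bug: The bounds are reversed; BETWEEN a AND b requires a <= b to match anything

Fix: Write BETWEEN 9.1 AND 66.6

Corrected query:
SELECT id, kind, reading FROM sensors WHERE reading BETWEEN 9.1 AND 66.6

Result:
id | kind | reading
---+------+--------
4  | temp | 65.7   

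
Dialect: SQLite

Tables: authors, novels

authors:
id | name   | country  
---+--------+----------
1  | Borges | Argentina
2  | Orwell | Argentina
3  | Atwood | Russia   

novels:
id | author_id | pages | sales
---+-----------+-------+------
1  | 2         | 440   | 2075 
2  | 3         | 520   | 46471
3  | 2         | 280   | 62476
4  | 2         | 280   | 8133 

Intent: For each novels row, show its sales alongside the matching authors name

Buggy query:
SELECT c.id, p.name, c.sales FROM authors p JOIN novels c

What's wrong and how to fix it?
Bug: JOIN with no ON clause produces a cartesian product; every novels row pairs with every authors row

Fix: Specify the join condition linking the foreign key to the parent id

Corrected query:
SELECT c.id, p.name, c.sales FROM authors p JOIN novels c ON c.author_id = p.id

Result:
id | name   | sales
---+--------+------
1  | Orwell | 2075 
2  | Atwood | 46471
3  | Orwell | 62476
4  | Orwell | 8133 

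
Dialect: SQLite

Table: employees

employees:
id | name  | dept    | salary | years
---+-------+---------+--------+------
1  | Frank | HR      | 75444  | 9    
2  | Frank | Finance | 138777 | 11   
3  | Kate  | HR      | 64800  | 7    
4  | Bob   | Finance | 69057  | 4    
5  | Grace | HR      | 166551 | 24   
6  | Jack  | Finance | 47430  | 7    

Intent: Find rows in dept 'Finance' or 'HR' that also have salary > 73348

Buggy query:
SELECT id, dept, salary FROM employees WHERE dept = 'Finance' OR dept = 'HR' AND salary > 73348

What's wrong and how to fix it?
Bug: AND binds tighter than OR, so this parses as dept = 'Finance' OR (dept = 'HR' AND salary > 73348)

Fix: Group the OR with parentheses (or use IN), then AND the threshold

Corrected query:
SELECT id, dept, salary FROM employees WHERE (dept = 'Finance' OR dept = 'HR') AND salary > 73348

Result:
id | dept    | salary
---+---------+-------
1  | HR      | 75444 
2  | Finance | 138777
5  | HR      | 166551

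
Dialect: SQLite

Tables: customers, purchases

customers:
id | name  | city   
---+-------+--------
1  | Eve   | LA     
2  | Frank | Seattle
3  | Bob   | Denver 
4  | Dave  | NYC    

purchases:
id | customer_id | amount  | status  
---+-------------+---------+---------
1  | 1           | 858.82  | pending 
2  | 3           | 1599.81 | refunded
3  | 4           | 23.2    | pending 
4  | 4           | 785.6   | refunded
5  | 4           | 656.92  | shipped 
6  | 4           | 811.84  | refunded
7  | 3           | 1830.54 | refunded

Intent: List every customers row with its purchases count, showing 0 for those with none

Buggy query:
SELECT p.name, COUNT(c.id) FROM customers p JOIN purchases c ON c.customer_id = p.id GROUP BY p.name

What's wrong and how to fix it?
Bug: An inner join excludes parents with zero children

Fix: Use LEFT JOIN so parents without children still appear (COUNT(c.id) gives 0)

Corrected query:
SELECT p.name, COUNT(c.id) FROM customers p LEFT JOIN purchases c ON c.customer_id = p.id GROUP BY p.name

Result:
name  | COUNT(c.id)
------+------------
Bob   | 2          
Dave  | 4          
Eve   | 1          
Frank | 0          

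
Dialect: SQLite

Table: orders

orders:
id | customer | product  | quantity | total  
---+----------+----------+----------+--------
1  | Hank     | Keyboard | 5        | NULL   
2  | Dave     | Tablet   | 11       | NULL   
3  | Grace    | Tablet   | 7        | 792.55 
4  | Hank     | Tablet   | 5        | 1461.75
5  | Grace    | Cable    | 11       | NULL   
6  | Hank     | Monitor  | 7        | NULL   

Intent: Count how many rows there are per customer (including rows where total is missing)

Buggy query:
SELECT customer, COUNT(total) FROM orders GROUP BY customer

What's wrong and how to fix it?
Bug: COUNT(total) skips NULLs, so groups with missing total are undercounted

Fix: Use COUNT(*) to count all rows regardless of NULL

Corrected query:
SELECT customer, COUNT(*) FROM orders GROUP BY customer

Result:
customer | COUNT(*)
---------+---------
Dave     | 1       
Grace    | 2       
Hank     | 3       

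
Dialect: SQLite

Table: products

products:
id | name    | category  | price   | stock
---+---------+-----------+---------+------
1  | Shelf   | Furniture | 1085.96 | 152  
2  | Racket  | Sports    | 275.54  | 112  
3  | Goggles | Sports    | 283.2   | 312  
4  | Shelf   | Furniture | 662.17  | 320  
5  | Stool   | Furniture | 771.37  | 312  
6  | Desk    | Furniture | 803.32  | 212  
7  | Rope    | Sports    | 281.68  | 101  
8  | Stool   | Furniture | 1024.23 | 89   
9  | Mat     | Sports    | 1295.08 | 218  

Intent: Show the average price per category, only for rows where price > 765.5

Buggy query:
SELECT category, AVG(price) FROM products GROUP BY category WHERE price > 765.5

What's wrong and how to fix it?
Bug: WHERE cannot follow GROUP BY

Fix: Move the WHERE clause before GROUP BY

Corrected query:
SELECT category, AVG(price) FROM products WHERE price > 765.5 GROUP BY category

Result:
category  | AVG(price)
----------+-----------
Furniture | 921.22    
Sports    | 1295.08   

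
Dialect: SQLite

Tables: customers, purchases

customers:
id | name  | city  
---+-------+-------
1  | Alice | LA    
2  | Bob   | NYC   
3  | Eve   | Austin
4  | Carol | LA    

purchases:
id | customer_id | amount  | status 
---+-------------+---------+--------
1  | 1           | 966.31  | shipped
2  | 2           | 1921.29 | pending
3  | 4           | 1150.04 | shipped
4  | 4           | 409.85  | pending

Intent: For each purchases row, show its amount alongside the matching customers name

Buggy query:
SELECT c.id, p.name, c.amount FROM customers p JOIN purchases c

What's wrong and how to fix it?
Bug: JOIN with no ON clause produces a cartesian product; every purchases row pairs with every customers row

Fix: Specify the join condition linking the foreign key to the parent id

Corrected query:
SELECT c.id, p.name, c.amount FROM customers p JOIN purchases c ON c.customer_id = p.id

Result:
id | name  | amount 
---+-------+--------
1  | Alice | 966.31 
2  | Bob   | 1921.29
3  | Carol | 1150.04
4  | Carol | 409.85 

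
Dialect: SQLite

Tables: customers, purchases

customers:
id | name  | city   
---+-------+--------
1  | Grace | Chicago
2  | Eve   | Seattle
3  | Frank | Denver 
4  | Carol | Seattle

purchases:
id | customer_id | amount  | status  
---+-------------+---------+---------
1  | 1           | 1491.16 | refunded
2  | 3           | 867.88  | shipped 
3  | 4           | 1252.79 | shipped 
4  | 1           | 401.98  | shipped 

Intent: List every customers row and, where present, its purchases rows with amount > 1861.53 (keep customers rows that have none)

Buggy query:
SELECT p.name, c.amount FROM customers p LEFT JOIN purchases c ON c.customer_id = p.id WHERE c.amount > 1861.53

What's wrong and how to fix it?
Bug: A WHERE condition on the right-hand table after LEFT JOIN drops unmatched parents

Fix: Put 'c.amount > 1861.53' in the JOIN's ON clause instead of WHERE

Corrected query:
SELECT p.name, c.amount FROM customers p LEFT JOIN purchases c ON c.customer_id = p.id AND c.amount > 1861.53

Result:
name  | amount
------+-------
Grace | NULL  
Eve   | NULL  
Frank | NULL  
Carol | NULL  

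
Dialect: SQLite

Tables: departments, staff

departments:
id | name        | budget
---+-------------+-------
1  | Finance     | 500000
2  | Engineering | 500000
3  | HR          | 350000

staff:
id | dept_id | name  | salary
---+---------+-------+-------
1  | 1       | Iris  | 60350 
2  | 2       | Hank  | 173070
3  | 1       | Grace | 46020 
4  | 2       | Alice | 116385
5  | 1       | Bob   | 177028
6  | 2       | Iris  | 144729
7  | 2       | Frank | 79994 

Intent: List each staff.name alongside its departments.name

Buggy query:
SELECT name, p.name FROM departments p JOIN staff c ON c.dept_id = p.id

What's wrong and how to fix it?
Bug: Both tables have a 'name' column; the unqualified reference is ambiguous

Fix: Qualify the column with its table alias (c.name)

Corrected query:
SELECT c.name, p.name FROM departments p JOIN staff c ON c.dept_id = p.id

Result:
name  | name       
------+------------
Iris  | Finance    
Hank  | Engineering
Grace | Finance    
Alice | Engineering
Bob   | Finance    
Iris  | Engineering
Frank | Engineering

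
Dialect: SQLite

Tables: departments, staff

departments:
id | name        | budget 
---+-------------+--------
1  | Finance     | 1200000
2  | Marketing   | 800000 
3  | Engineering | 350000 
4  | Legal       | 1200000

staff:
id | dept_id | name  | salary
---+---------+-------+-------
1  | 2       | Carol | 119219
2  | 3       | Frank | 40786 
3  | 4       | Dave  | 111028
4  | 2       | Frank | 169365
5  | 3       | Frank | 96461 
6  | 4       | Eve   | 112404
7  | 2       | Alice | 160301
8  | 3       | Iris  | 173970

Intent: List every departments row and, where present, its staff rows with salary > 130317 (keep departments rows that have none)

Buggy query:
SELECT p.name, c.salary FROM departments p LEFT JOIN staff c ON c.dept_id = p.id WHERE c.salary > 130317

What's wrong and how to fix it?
Bug: A WHERE condition on the right-hand table after LEFT JOIN drops unmatched parents

Fix: Move the right-table condition into the ON clause so unmatched parents are kept

Corrected query:
SELECT p.name, c.salary FROM departments p LEFT JOIN staff c ON c.dept_id = p.id AND c.salary > 130317

Result:
name        | salary
------------+-------
Finance     | NULL  
Marketing   | 160301
Marketing   | 169365
Engineering | 173970
Legal       | NULL  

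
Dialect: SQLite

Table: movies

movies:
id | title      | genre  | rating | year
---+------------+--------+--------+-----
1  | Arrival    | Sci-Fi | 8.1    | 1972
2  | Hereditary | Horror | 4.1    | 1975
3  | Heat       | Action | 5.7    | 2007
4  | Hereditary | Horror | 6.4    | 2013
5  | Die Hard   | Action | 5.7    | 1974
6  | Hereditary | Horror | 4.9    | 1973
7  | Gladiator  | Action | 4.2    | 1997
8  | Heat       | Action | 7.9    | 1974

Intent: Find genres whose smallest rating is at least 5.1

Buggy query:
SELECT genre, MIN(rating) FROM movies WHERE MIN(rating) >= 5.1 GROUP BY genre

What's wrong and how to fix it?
Bug: MIN() in WHERE is a misuse of aggregate

Fix: Replace WHERE with HAVING after the GROUP BY

Corrected query:
SELECT genre, MIN(rating) FROM movies GROUP BY genre HAVING MIN(rating) >= 5.1

Result:
genre  | MIN(rating)
-------+------------
Sci-Fi | 8.1        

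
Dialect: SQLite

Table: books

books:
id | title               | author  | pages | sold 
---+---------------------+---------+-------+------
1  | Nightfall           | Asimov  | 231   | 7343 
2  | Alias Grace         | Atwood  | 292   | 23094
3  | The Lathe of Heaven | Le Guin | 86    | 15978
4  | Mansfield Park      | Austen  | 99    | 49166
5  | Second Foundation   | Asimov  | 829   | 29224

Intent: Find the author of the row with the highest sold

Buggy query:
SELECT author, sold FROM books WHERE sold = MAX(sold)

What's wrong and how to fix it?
Bug: WHERE is evaluated per row; an aggregate over the whole table isn't defined there

Fix: Wrap MAX in a scalar subquery so WHERE compares against a single value

Corrected query:
SELECT author, sold FROM books WHERE sold = (SELECT MAX(sold) FROM books)

Result:
author | sold 
-------+------
Austen | 49166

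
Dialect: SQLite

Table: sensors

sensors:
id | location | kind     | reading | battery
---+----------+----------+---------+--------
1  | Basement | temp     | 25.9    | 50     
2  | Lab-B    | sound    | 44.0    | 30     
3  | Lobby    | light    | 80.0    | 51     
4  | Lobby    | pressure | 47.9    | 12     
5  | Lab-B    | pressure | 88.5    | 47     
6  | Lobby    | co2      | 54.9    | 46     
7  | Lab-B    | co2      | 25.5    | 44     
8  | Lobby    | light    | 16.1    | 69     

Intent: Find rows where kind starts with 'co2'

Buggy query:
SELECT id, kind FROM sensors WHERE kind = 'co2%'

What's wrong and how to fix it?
Bug: '=' compares the literal string including the % character; pattern matching needs LIKE

Fix: Replace '=' with LIKE so 'co2%' is treated as a pattern

Corrected query:
SELECT id, kind FROM sensors WHERE kind LIKE 'co2%'

Result:
id | kind
---+-----
6  | co2 
7  | co2 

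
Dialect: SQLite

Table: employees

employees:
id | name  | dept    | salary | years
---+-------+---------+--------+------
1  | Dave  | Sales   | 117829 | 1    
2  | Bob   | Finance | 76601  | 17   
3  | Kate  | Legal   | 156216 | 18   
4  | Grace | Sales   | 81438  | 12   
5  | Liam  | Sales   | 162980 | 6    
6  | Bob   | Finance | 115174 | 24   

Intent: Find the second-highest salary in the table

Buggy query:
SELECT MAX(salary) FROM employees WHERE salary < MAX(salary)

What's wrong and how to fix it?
Bug: MAX(salary) on the right of the comparison is an aggregate-in-WHERE error

Fix: Put the inner MAX in a scalar subquery

Corrected query:
SELECT MAX(salary) FROM employees WHERE salary < (SELECT MAX(salary) FROM employees)

Result:
MAX(salary)
-----------
156216     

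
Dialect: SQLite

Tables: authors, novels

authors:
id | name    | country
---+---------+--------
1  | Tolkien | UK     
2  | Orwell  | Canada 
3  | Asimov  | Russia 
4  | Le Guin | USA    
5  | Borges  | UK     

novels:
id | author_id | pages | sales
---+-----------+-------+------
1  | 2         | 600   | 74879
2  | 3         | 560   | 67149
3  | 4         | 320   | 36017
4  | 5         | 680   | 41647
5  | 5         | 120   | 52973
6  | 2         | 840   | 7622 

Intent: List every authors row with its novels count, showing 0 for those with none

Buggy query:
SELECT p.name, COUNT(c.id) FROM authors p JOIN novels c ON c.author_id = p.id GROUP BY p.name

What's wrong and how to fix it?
Bug: An inner join excludes parents with zero children

Fix: Use LEFT JOIN so parents without children still appear (COUNT(c.id) gives 0)

Corrected query:
SELECT p.name, COUNT(c.id) FROM authors p LEFT JOIN novels c ON c.author_id = p.id GROUP BY p.name

Result:
name    | COUNT(c.id)
--------+------------
Asimov  | 1          
Borges  | 2          
Le Guin | 1          
Orwell  | 2          
Tolkien | 0          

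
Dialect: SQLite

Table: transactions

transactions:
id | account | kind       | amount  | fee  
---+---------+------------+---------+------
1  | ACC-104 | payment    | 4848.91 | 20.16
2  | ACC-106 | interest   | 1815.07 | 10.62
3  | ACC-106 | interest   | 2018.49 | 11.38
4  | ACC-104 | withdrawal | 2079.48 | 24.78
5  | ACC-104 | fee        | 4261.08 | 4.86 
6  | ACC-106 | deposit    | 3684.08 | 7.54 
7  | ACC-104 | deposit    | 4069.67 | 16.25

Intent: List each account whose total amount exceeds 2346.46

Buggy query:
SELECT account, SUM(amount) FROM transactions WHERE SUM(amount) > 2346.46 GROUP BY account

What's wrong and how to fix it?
Bug: SUM(amount) is an aggregate, but WHERE filters rows before aggregation

Fix: Move the aggregate condition to a HAVING clause

Corrected query:
SELECT account, SUM(amount) FROM transactions GROUP BY account HAVING SUM(amount) > 2346.46

Result:
account | SUM(amount)
--------+------------
ACC-104 | 15259.14   
ACC-106 | 7517.64    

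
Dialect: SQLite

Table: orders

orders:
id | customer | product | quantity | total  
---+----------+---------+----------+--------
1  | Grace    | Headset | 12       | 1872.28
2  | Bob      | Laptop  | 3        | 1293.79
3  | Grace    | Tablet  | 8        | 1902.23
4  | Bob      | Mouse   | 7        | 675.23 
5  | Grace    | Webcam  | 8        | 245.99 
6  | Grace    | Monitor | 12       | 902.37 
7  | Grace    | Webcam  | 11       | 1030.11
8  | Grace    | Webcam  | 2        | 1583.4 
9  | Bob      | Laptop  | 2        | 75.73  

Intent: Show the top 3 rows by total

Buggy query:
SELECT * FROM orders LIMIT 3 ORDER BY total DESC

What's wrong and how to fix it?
Bug: ORDER BY cannot follow LIMIT; LIMIT is the final clause

Fix: Sort with ORDER BY, then apply LIMIT

Corrected query:
SELECT * FROM orders ORDER BY total DESC LIMIT 3

Result:
id | customer | product | quantity | total  
---+----------+---------+----------+--------
3  | Grace    | Tablet  | 8        | 1902.23
1  | Grace    | Headset | 12       | 1872.28
8  | Grace    | Webcam  | 2        | 1583.4 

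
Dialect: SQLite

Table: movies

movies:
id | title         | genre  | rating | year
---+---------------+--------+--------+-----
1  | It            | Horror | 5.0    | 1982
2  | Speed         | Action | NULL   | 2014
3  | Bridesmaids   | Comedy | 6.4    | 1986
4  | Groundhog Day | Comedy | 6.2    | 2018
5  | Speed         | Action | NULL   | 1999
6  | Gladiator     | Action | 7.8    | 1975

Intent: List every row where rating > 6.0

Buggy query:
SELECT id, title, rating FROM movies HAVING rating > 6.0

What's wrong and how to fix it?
Bug: HAVING filters the output of aggregation, but this query has no GROUP BY and no aggregate functions, so SQLite rejects it (HAVING clause on a non-aggregate query); the condition here is per row

Fix: Use WHERE for row-level filtering

Corrected query:
SELECT id, title, rating FROM movies WHERE rating > 6.0

Result:
id | title         | rating
---+---------------+-------
3  | Bridesmaids   | 6.4   
4  | Groundhog Day | 6.2   
6  | Gladiator     | 7.8   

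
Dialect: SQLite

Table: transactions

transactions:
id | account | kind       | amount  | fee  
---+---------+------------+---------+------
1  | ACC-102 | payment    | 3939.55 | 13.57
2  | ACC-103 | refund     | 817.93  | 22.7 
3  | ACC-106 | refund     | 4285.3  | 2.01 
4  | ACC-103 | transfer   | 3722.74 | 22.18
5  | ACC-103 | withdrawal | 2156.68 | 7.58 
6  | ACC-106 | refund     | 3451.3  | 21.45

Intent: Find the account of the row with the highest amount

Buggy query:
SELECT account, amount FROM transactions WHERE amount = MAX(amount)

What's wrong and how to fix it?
Bug: WHERE is evaluated per row; an aggregate over the whole table isn't defined there

Fix: Use a subquery: WHERE amount = (SELECT MAX(amount) FROM transactions)

Corrected query:
SELECT account, amount FROM transactions WHERE amount = (SELECT MAX(amount) FROM transactions)

Result:
account | amount
--------+-------
ACC-106 | 4285.3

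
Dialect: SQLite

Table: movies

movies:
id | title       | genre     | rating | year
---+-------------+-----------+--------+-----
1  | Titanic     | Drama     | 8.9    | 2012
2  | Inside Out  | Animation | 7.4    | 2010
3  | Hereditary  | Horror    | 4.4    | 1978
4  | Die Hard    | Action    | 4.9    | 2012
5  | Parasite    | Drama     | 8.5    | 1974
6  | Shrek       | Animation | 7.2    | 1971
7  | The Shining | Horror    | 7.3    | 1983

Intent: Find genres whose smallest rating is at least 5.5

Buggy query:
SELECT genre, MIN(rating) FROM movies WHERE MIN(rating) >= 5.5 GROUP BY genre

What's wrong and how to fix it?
Bug: MIN() in WHERE is a misuse of aggregate

Fix: Use HAVING for the per-group MIN condition

Corrected query:
SELECT genre, MIN(rating) FROM movies GROUP BY genre HAVING MIN(rating) >= 5.5

Result:
genre     | MIN(rating)
----------+------------
Animation | 7.2        
Drama     | 8.5        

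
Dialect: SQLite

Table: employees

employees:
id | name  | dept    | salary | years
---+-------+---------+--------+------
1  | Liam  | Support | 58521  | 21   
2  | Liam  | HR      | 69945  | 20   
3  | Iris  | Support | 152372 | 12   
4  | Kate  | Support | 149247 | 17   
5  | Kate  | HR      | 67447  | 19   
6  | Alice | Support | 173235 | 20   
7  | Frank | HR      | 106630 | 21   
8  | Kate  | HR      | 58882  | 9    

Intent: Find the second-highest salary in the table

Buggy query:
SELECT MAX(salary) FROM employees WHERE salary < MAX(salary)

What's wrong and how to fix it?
Bug: MAX(salary) on the right of the comparison is an aggregate-in-WHERE error

Fix: Compute the overall MAX in a subquery, then take MAX of rows below it

Corrected query:
SELECT MAX(salary) FROM employees WHERE salary < (SELECT MAX(salary) FROM employees)

Result:
MAX(salary)
-----------
152372     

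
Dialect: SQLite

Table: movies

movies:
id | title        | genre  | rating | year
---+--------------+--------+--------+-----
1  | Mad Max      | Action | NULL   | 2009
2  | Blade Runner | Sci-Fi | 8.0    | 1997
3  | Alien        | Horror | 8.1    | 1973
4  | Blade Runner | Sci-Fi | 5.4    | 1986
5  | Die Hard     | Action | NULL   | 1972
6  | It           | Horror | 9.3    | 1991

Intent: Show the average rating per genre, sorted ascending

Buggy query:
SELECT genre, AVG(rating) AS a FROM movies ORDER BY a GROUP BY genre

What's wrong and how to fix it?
Bug: GROUP BY must precede ORDER BY

Fix: Move ORDER BY to the end, after GROUP BY

Corrected query:
SELECT genre, AVG(rating) AS a FROM movies GROUP BY genre ORDER BY a

Result:
genre  | a   
-------+-----
Action | NULL
Sci-Fi | 6.7 
Horror | 8.7 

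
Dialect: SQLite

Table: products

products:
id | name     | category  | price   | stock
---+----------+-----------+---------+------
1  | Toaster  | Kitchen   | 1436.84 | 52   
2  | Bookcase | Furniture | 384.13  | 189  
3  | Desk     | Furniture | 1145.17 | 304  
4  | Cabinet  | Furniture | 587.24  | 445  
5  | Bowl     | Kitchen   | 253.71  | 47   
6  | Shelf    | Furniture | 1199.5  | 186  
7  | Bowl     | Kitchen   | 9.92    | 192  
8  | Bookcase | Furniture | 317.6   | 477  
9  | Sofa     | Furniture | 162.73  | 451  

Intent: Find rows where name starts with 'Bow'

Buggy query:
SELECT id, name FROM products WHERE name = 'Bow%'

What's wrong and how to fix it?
Bug: '=' compares the literal string including the % character; pattern matching needs LIKE

Fix: Replace '=' with LIKE so 'Bow%' is treated as a pattern

Corrected query:
SELECT id, name FROM products WHERE name LIKE 'Bow%'

Result:
id | name
---+-----
5  | Bowl
7  | Bowl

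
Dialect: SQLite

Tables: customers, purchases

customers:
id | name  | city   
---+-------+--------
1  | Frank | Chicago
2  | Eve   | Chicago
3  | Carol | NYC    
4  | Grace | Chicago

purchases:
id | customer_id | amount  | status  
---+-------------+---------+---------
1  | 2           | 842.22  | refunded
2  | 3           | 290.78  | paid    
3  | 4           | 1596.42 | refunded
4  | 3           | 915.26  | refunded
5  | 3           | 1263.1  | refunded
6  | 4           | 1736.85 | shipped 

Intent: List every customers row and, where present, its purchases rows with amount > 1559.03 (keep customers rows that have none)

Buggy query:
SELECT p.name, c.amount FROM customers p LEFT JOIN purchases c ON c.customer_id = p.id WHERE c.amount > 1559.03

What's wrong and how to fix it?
Bug: Filtering c.amount in WHERE discards the NULL rows produced by LEFT JOIN, turning it into an inner join

Fix: Move the right-table condition into the ON clause so unmatched parents are kept

Corrected query:
SELECT p.name, c.amount FROM customers p LEFT JOIN purchases c ON c.customer_id = p.id AND c.amount > 1559.03

Result:
name  | amount 
------+--------
Frank | NULL   
Eve   | NULL   
Carol | NULL   
Grace | 1596.42
Grace | 1736.85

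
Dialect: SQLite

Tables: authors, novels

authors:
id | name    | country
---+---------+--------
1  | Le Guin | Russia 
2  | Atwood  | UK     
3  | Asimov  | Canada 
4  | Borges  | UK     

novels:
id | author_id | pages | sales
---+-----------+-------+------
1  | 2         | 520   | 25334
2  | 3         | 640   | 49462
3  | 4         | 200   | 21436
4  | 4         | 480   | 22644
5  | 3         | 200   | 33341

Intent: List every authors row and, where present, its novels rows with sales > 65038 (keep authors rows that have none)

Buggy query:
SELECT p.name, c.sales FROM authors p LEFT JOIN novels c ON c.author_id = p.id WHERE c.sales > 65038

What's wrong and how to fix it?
Bug: Filtering c.sales in WHERE discards the NULL rows produced by LEFT JOIN, turning it into an inner join

Fix: Move the right-table condition into the ON clause so unmatched parents are kept

Corrected query:
SELECT p.name, c.sales FROM authors p LEFT JOIN novels c ON c.author_id = p.id AND c.sales > 65038

Result:
name    | sales
--------+------
Le Guin | NULL 
Atwood  | NULL 
Asimov  | NULL 
Borges  | NULL 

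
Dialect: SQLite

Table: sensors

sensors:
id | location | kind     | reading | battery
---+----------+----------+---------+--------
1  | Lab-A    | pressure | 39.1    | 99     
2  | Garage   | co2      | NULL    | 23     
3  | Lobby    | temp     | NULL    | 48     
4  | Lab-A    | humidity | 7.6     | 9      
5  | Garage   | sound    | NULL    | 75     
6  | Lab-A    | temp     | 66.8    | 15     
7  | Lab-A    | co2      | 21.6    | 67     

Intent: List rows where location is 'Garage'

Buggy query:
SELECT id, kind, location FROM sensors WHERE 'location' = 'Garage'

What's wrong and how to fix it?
Bug: Single quotes denote string literals in SQL; the column name is being compared as a constant string

Fix: Reference the column as location without single quotes

Corrected query:
SELECT id, kind, location FROM sensors WHERE location = 'Garage'

Result:
id | kind  | location
---+-------+---------
2  | co2   | Garage  
5  | sound | Garage  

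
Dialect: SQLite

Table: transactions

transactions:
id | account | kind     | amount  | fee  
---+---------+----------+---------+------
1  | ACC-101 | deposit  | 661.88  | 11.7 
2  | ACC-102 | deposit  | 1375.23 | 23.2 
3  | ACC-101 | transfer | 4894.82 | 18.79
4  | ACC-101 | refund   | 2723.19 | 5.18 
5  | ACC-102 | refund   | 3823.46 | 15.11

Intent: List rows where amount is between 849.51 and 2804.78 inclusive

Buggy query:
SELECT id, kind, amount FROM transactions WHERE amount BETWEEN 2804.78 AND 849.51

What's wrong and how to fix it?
Bug: BETWEEN expects the lower bound first; with 2804.78 AND 849.51 the range is empty

Fix: Write BETWEEN 849.51 AND 2804.78

Corrected query:
SELECT id, kind, amount FROM transactions WHERE amount BETWEEN 849.51 AND 2804.78

Result:
id | kind    | amount 
---+---------+--------
2  | deposit | 1375.23
4  | refund  | 2723.19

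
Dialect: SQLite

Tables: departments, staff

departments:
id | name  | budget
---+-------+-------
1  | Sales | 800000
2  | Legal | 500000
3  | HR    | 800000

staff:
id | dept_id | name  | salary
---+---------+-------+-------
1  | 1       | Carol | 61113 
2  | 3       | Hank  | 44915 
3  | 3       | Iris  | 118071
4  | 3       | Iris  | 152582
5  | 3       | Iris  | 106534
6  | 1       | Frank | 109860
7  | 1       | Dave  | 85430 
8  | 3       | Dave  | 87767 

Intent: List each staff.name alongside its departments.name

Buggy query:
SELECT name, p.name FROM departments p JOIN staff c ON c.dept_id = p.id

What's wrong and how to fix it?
Bug: Both tables have a 'name' column; the unqualified reference is ambiguous

Fix: Qualify the column with its table alias (c.name)

Corrected query:
SELECT c.name, p.name FROM departments p JOIN staff c ON c.dept_id = p.id

Result:
name  | name 
------+------
Carol | Sales
Hank  | HR   
Iris  | HR   
Iris  | HR   
Iris  | HR   
Frank | Sales
Dave  | Sales
Dave  | HR   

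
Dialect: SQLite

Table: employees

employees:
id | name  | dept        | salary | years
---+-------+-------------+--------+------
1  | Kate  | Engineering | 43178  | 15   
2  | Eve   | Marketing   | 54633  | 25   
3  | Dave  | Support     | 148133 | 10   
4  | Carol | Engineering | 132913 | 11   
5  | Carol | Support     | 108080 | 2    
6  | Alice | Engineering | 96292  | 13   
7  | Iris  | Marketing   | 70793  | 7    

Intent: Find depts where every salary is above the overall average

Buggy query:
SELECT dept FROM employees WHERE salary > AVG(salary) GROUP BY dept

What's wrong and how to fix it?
Bug: AVG() is an aggregate; it can't sit directly in WHERE

Fix: Compute the overall average in a scalar subquery and compare each group's MIN against it in HAVING

Corrected query:
SELECT dept FROM employees GROUP BY dept HAVING MIN(salary) > (SELECT AVG(salary) FROM employees)

Result:
dept   
-------
Support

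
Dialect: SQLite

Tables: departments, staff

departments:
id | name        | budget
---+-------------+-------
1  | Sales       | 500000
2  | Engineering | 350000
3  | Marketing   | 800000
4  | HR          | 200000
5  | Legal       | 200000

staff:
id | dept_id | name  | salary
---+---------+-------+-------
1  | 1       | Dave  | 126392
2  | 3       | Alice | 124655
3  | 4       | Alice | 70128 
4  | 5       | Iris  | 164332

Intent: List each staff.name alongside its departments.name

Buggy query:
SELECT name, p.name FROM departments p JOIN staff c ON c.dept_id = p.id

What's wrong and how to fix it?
Bug: 'name' exists in both joined tables, so the database can't tell which one is meant

Fix: Qualify the column with its table alias (c.name)

Corrected query:
SELECT c.name, p.name FROM departments p JOIN staff c ON c.dept_id = p.id

Result:
name  | name     
------+----------
Dave  | Sales    
Alice | Marketing
Alice | HR       
Iris  | Legal    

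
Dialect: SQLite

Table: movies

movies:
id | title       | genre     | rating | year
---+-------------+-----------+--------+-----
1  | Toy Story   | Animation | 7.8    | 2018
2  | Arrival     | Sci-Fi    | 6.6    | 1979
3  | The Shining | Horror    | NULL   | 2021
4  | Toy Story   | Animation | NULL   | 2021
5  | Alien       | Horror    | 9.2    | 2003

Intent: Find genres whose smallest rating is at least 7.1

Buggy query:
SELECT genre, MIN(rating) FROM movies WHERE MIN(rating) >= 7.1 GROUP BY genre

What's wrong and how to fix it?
Bug: Aggregates like MIN are computed per group after WHERE runs

Fix: Replace WHERE with HAVING after the GROUP BY

Corrected query:
SELECT genre, MIN(rating) FROM movies GROUP BY genre HAVING MIN(rating) >= 7.1

Result:
genre     | MIN(rating)
----------+------------
Animation | 7.8        
Horror    | 9.2        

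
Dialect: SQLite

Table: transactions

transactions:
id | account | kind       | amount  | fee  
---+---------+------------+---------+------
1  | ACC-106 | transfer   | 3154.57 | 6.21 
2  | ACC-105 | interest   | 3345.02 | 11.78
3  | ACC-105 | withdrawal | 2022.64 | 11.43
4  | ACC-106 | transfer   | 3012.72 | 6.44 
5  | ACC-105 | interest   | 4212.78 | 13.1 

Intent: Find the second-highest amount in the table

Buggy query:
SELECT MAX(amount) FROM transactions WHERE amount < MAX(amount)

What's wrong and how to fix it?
Bug: The inner MAX is an aggregate inside WHERE, which is not allowed

Fix: Compute the overall MAX in a subquery, then take MAX of rows below it

Corrected query:
SELECT MAX(amount) FROM transactions WHERE amount < (SELECT MAX(amount) FROM transactions)

Result:
MAX(amount)
-----------
3345.02    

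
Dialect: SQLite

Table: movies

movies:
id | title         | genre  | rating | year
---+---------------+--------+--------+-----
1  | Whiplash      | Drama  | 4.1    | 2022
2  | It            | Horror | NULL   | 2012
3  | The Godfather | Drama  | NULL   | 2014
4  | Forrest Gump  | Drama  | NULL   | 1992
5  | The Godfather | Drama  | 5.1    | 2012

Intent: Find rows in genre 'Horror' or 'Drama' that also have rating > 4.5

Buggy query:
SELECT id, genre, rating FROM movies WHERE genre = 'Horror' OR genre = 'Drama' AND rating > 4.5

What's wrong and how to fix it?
Bug: Without parentheses, AND is evaluated before OR, so the rating filter only applies to the 'Drama' branch

Fix: Add parentheses around the OR so the AND applies to both alternatives

Corrected query:
SELECT id, genre, rating FROM movies WHERE (genre = 'Horror' OR genre = 'Drama') AND rating > 4.5

Result:
id | genre | rating
---+-------+-------
5  | Drama | 5.1   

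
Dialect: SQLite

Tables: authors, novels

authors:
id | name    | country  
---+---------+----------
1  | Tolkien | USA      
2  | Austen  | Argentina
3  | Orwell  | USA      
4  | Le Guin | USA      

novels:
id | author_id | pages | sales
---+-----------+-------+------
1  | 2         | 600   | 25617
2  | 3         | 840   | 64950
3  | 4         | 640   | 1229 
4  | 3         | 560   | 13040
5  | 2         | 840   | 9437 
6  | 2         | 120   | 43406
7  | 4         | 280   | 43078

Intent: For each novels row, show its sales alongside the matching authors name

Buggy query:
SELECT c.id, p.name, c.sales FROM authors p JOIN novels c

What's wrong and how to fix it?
Bug: JOIN with no ON clause produces a cartesian product; every novels row pairs with every authors row

Fix: Specify the join condition linking the foreign key to the parent id

Corrected query:
SELECT c.id, p.name, c.sales FROM authors p JOIN novels c ON c.author_id = p.id

Result:
id | name    | sales
---+---------+------
1  | Austen  | 25617
2  | Orwell  | 64950
3  | Le Guin | 1229 
4  | Orwell  | 13040
5  | Austen  | 9437 
6  | Austen  | 43406
7  | Le Guin | 43078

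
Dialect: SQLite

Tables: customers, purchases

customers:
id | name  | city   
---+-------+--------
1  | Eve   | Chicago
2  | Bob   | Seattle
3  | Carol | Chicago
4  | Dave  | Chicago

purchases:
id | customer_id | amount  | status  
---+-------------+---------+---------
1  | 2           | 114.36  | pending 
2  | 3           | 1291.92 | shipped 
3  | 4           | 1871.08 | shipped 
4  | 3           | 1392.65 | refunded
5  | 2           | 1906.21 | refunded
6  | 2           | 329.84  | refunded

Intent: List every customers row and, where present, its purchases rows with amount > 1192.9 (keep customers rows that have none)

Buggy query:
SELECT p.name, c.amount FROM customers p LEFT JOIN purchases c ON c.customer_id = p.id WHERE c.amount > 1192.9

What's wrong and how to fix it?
Bug: Filtering c.amount in WHERE discards the NULL rows produced by LEFT JOIN, turning it into an inner join

Fix: Move the right-table condition into the ON clause so unmatched parents are kept

Corrected query:
SELECT p.name, c.amount FROM customers p LEFT JOIN purchases c ON c.customer_id = p.id AND c.amount > 1192.9

Result:
name  | amount 
------+--------
Eve   | NULL   
Bob   | 1906.21
Carol | 1291.92
Carol | 1392.65
Dave  | 1871.08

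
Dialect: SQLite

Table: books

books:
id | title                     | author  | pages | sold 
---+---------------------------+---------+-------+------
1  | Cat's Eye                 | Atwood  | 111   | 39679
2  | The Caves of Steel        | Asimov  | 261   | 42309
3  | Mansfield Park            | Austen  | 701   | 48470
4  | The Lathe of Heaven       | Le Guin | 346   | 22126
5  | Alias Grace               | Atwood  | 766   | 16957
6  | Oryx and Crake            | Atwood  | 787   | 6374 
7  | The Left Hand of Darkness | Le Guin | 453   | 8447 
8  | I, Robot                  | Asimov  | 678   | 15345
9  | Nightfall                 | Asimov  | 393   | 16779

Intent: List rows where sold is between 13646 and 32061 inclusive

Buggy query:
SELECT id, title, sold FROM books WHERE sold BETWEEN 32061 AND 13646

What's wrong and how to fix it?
Bug: The bounds are reversed; BETWEEN a AND b requires a <= b to match anything

Fix: Swap the bounds so the smaller value comes first

Corrected query:
SELECT id, title, sold FROM books WHERE sold BETWEEN 13646 AND 32061

Result:
id | title               | sold 
---+---------------------+------
4  | The Lathe of Heaven | 22126
5  | Alias Grace         | 16957
8  | I, Robot            | 15345
9  | Nightfall           | 16779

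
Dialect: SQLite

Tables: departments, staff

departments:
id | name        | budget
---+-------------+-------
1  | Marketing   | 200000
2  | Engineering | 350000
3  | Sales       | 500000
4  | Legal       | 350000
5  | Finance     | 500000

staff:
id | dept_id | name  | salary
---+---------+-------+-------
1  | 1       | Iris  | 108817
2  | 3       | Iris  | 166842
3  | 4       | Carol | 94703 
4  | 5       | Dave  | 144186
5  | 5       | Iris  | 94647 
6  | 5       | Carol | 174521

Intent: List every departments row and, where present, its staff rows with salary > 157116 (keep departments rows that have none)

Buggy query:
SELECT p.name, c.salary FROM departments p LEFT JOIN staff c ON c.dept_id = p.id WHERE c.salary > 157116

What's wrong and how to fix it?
Bug: A WHERE condition on the right-hand table after LEFT JOIN drops unmatched parents

Fix: Put 'c.salary > 157116' in the JOIN's ON clause instead of WHERE

Corrected query:
SELECT p.name, c.salary FROM departments p LEFT JOIN staff c ON c.dept_id = p.id AND c.salary > 157116

Result:
name        | salary
------------+-------
Marketing   | NULL  
Engineering | NULL  
Sales       | 166842
Legal       | NULL  
Finance     | 174521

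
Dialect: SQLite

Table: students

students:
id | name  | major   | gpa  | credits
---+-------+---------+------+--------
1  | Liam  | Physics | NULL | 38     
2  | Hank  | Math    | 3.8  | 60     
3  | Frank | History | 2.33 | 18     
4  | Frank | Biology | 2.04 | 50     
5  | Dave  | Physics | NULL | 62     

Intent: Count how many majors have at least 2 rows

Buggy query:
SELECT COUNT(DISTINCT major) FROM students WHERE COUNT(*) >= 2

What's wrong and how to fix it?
Bug: WHERE filters individual rows, not groups, so a group-level COUNT is invalid there

Fix: Group first with HAVING COUNT(*) >= 2, then COUNT the resulting groups

Corrected query:
SELECT COUNT(*) FROM (SELECT major FROM students GROUP BY major HAVING COUNT(*) >= 2)

Result:
COUNT(*)
--------
1       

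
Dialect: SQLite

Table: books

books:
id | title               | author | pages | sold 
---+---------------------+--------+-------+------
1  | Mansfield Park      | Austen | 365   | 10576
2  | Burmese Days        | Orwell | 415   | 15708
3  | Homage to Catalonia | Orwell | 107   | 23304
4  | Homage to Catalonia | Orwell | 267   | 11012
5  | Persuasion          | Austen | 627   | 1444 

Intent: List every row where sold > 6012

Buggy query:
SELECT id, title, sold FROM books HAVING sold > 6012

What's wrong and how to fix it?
Bug: HAVING filters the output of aggregation, but this query has no GROUP BY and no aggregate functions, so SQLite rejects it (HAVING clause on a non-aggregate query); the condition here is per row

Fix: Use WHERE for row-level filtering

Corrected query:
SELECT id, title, sold FROM books WHERE sold > 6012

Result:
id | title               | sold 
---+---------------------+------
1  | Mansfield Park      | 10576
2  | Burmese Days        | 15708
3  | Homage to Catalonia | 23304
4  | Homage to Catalonia | 11012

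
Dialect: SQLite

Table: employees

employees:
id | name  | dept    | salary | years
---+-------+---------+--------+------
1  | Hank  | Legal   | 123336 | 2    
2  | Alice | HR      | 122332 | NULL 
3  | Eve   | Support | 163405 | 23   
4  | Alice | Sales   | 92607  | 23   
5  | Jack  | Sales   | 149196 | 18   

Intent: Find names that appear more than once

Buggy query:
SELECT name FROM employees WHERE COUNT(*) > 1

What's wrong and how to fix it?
Bug: WHERE can't reference COUNT(*); aggregates are computed after WHERE

Fix: Group first, then use HAVING for the count condition

Corrected query:
SELECT name FROM employees GROUP BY name HAVING COUNT(*) > 1

Result:
name 
-----
Alice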